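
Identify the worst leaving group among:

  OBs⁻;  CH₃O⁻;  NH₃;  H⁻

H⁻

OBs⁻: pKₐ(p-BrC₆H₄SO₃H) ≈ -2.8
NH₃: pKₐ(NH₄⁺) ≈ 9.2
CH₃O⁻: pKₐ(CH₃OH) ≈ 15.5
H⁻: pKₐ(H₂) ≈ 36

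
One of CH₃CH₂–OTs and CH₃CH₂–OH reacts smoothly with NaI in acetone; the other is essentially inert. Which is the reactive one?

From CH₃CH₂–OH the departing group would be OH⁻ (pKₐ(H₂O) ≈ 15.7). Strong base; essentially never leaves without prior activation.
From CH₃CH₂–OTs the leaving group is OTs⁻ (pKₐ(p-CH₃C₆H₄SO₃H (TsOH)) ≈ -2.8). Resonance-delocalised arenesulfonate.
(In practice CH₃CH₂–OTs is made from CH₃CH₂–OH by treatment with TsCl / pyridine, converting the hydroxyl into a tosylate.)

CH₃CH₂–OTs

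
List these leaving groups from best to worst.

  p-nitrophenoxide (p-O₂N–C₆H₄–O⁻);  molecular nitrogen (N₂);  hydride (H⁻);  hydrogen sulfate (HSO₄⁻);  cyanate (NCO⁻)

Leaving-group ability tracks the stability of the departed species; conjugate-acid pKₐ is the usual yardstick (lower pKₐ → better LG).
molecular nitrogen (N₂): no meaningful conjugate acid; N₂ departs as an exceptionally stable neutral molecule
hydrogen sulfate (HSO₄⁻): pKₐ(H₂SO₄) ≈ -3
cyanate (NCO⁻): pKₐ(HOCN) ≈ 3.5
p-nitrophenoxide (p-O₂N–C₆H₄–O⁻): pKₐ(p-nitrophenol) ≈ 7.2
hydride (H⁻): pKₐ(H₂) ≈ 36

molecular nitrogen (N₂) > hydrogen sulfate (HSO₄⁻) > cyanate (NCO⁻) > p-nitrophenoxide (p-O₂N–C₆H₄–O⁻) > hydride (H⁻)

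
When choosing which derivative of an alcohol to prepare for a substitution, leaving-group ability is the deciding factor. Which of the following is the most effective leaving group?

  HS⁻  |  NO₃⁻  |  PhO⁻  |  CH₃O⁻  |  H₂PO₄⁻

A good leaving group is a weak base: the lower the pKₐ of its conjugate acid, the more readily it departs.
NO₃⁻: pKₐ(HNO₃) ≈ -1.3
H₂PO₄⁻: pKₐ(H₃PO₄) ≈ 2.1
HS⁻: pKₐ(H₂S) ≈ 7
PhO⁻: pKₐ(C₆H₅OH (phenol)) ≈ 10
CH₃O⁻: pKₐ(CH₃OH) ≈ 15.5

NO₃⁻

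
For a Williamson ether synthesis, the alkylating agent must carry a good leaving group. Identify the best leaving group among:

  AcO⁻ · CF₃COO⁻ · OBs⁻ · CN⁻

Rank by basicity of the departing species: weakest base leaves most easily.
OBs⁻: pKₐ(p-BrC₆H₄SO₃H) ≈ -2.8
CF₃COO⁻: pKₐ(CF₃COOH) ≈ 0.2
AcO⁻: pKₐ(CH₃COOH) ≈ 4.8
CN⁻: pKₐ(HCN) ≈ 9.2

OBs⁻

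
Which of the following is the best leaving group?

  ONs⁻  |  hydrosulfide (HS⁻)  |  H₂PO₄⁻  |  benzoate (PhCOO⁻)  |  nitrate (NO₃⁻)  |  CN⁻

ONs⁻

ONs⁻: pKₐ(p-O₂NC₆H₄SO₃H) ≈ -3.5
nitrate (NO₃⁻): pKₐ(HNO₃) ≈ -1.3
H₂PO₄⁻: pKₐ(H₃PO₄) ≈ 2.1
benzoate (PhCOO⁻): pKₐ(C₆H₅COOH) ≈ 4.2
hydrosulfide (HS⁻): pKₐ(H₂S) ≈ 7
CN⁻: pKₐ(HCN) ≈ 9.2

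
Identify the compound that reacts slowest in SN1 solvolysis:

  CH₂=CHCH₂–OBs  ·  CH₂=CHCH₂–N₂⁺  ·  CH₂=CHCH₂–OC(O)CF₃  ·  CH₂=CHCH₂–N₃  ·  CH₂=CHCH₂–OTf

CH₂=CHCH₂–N₃

The skeletons are identical, so relative rate is governed entirely by leaving-group ability.
The more stable X⁻ (or X) is on its own — i.e. the weaker a base it is — the better a leaving group it makes.
CH₂=CHCH₂–N₂⁺ loses N₂: no meaningful conjugate acid; N₂ departs as an exceptionally stable neutral molecule
CH₂=CHCH₂–OTf loses OTf⁻: pKₐ(CF₃SO₃H (triflic acid)) ≈ -14
CH₂=CHCH₂–OBs loses OBs⁻: pKₐ(p-BrC₆H₄SO₃H) ≈ -2.8
CH₂=CHCH₂–OC(O)CF₃ loses CF₃COO⁻: pKₐ(CF₃COOH) ≈ 0.2
CH₂=CHCH₂–N₃ loses N₃⁻: pKₐ(HN₃) ≈ 4.7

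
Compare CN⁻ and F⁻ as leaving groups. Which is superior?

F⁻ is the better leaving group.
pKₐ(HF) ≈ 3.2 versus pKₐ(HCN) ≈ 9.2: F⁻ is the much weaker base.
Small and strongly basic; the poor halide leaving group.

F⁻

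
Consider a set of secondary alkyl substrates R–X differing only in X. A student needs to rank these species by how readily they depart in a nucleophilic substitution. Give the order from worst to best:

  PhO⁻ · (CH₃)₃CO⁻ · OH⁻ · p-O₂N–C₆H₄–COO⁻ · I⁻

The more stable X⁻ (or X) is on its own — i.e. the weaker a base it is — the better a leaving group it makes.
I⁻: pKₐ(HI) ≈ -10
p-O₂N–C₆H₄–COO⁻: pKₐ(p-nitrobenzoic acid) ≈ 3.4
PhO⁻: pKₐ(C₆H₅OH (phenol)) ≈ 10
OH⁻: pKₐ(H₂O) ≈ 15.7
(CH₃)₃CO⁻: pKₐ(t-BuOH) ≈ 18
The question asks for worst first, so the sequence is read in increasing leaving-group ability.

(CH₃)₃CO⁻ < OH⁻ < PhO⁻ < p-O₂N–C₆H₄–COO⁻ < I⁻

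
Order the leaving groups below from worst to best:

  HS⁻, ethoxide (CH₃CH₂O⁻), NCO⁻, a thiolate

Leaving-group ability tracks the stability of the departed species; conjugate-acid pKₐ is the usual yardstick (lower pKₐ → better LG).
NCO⁻: pKₐ(HOCN) ≈ 3.5 — resonance between N and O
HS⁻: pKₐ(H₂S) ≈ 7 — larger and more polarisable than the oxygen analogue
a thiolate: pKₐ(RSH (a thiol)) ≈ 10.5 — moderately basic; rarely leaves without activation
ethoxide (CH₃CH₂O⁻): pKₐ(CH₃CH₂OH) ≈ 16
Listed from poorest to best leaving group as asked.

ethoxide (CH₃CH₂O⁻) < a thiolate < HS⁻ < NCO⁻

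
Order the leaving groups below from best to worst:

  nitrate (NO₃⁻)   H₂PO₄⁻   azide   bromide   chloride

bromide > chloride > nitrate (NO₃⁻) > H₂PO₄⁻ > azide

Leaving-group ability tracks the stability of the departed species; conjugate-acid pKₐ is the usual yardstick (lower pKₐ → better LG).
bromide: pKₐ(HBr) ≈ -9 — weak base; good leaving group
chloride: pKₐ(HCl) ≈ -7
nitrate (NO₃⁻): pKₐ(HNO₃) ≈ -1.3
H₂PO₄⁻: pKₐ(H₃PO₄) ≈ 2.1 — moderate base; biological leaving group after further activation
azide: pKₐ(HN₃) ≈ 4.7 — linear, resonance-stabilised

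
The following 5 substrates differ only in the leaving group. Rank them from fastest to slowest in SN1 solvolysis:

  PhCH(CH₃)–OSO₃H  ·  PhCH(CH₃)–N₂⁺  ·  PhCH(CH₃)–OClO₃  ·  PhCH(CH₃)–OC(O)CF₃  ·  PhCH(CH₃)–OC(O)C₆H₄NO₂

The skeletons are identical, so relative rate is governed entirely by leaving-group ability.
Leaving-group ability tracks the stability of the departed species; conjugate-acid pKₐ is the usual yardstick (lower pKₐ → better LG).
PhCH(CH₃)–N₂⁺ loses N₂: no meaningful conjugate acid; N₂ departs as an exceptionally stable neutral molecule
PhCH(CH₃)–OClO₃ loses ClO₄⁻: pKₐ(HClO₄) ≈ -10
PhCH(CH₃)–OSO₃H loses HSO₄⁻: pKₐ(H₂SO₄) ≈ -3
PhCH(CH₃)–OC(O)CF₃ loses CF₃COO⁻: pKₐ(CF₃COOH) ≈ 0.2
PhCH(CH₃)–OC(O)C₆H₄NO₂ loses p-O₂N–C₆H₄–COO⁻: pKₐ(p-nitrobenzoic acid) ≈ 3.4

PhCH(CH₃)–N₂⁺ > PhCH(CH₃)–OClO₃ > PhCH(CH₃)–OSO₃H > PhCH(CH₃)–OC(O)CF₃ > PhCH(CH₃)–OC(O)C₆H₄NO₂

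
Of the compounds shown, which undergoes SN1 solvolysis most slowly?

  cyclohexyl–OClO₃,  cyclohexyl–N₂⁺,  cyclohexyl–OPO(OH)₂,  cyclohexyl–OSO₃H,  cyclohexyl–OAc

cyclohexyl–OAc

With the same alkyl group throughout, only the leaving group differentiates the rates.
Leaving-group ability tracks the stability of the departed species; conjugate-acid pKₐ is the usual yardstick (lower pKₐ → better LG).
cyclohexyl–N₂⁺ loses N₂: no meaningful conjugate acid; N₂ departs as an exceptionally stable neutral molecule
cyclohexyl–OClO₃ loses ClO₄⁻: pKₐ(HClO₄) ≈ -10
cyclohexyl–OSO₃H loses HSO₄⁻: pKₐ(H₂SO₄) ≈ -3
cyclohexyl–OPO(OH)₂ loses H₂PO₄⁻: pKₐ(H₃PO₄) ≈ 2.1
cyclohexyl–OAc loses AcO⁻: pKₐ(CH₃COOH) ≈ 4.8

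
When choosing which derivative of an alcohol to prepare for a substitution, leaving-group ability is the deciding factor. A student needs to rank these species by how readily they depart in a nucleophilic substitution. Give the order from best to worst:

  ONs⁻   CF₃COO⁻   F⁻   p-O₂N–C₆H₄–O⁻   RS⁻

ONs⁻ > CF₃COO⁻ > F⁻ > p-O₂N–C₆H₄–O⁻ > RS⁻

Rank by basicity of the departing species: weakest base leaves most easily.
ONs⁻: pKₐ(p-O₂NC₆H₄SO₃H) ≈ -3.5 — p-nitro group further stabilises the sulfonate
CF₃COO⁻: pKₐ(CF₃COOH) ≈ 0.2
F⁻: pKₐ(HF) ≈ 3.2 — small and strongly basic; the poor halide leaving group
p-O₂N–C₆H₄–O⁻: pKₐ(p-nitrophenol) ≈ 7.2 — nitro group delocalises the charge; the classic chromogenic LG
RS⁻: pKₐ(RSH (a thiol)) ≈ 10.5 — moderately basic; rarely leaves without activation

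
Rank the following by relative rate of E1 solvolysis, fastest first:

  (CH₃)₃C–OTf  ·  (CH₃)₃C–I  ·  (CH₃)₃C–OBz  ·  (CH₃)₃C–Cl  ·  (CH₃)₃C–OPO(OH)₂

(CH₃)₃C–OTf > (CH₃)₃C–I > (CH₃)₃C–Cl > (CH₃)₃C–OPO(OH)₂ > (CH₃)₃C–OBz

Same R in every case — rank the leaving groups.
Leaving-group ability tracks the stability of the departed species; conjugate-acid pKₐ is the usual yardstick (lower pKₐ → better LG).
(CH₃)₃C–OTf loses OTf⁻: pKₐ(CF₃SO₃H (triflic acid)) ≈ -14
(CH₃)₃C–I loses I⁻: pKₐ(HI) ≈ -10
(CH₃)₃C–Cl loses Cl⁻: pKₐ(HCl) ≈ -7
(CH₃)₃C–OPO(OH)₂ loses H₂PO₄⁻: pKₐ(H₃PO₄) ≈ 2.1
(CH₃)₃C–OBz loses PhCOO⁻: pKₐ(C₆H₅COOH) ≈ 4.2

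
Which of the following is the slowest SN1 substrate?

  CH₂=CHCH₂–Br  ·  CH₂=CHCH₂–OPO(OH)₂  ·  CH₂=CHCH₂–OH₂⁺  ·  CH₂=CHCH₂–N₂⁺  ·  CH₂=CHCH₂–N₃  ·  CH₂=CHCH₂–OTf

CH₂=CHCH₂–N₃

Identical carbon frameworks mean the comparison reduces to leaving-group quality.
Rank by basicity of the departing species: weakest base leaves most easily.
CH₂=CHCH₂–N₂⁺ loses N₂: no meaningful conjugate acid; N₂ departs as an exceptionally stable neutral molecule
CH₂=CHCH₂–OTf loses OTf⁻: pKₐ(CF₃SO₃H (triflic acid)) ≈ -14
CH₂=CHCH₂–Br loses Br⁻: pKₐ(HBr) ≈ -9
CH₂=CHCH₂–OH₂⁺ loses H₂O: pKₐ(H₃O⁺) ≈ -1.7
CH₂=CHCH₂–OPO(OH)₂ loses H₂PO₄⁻: pKₐ(H₃PO₄) ≈ 2.1
CH₂=CHCH₂–N₃ loses N₃⁻: pKₐ(HN₃) ≈ 4.7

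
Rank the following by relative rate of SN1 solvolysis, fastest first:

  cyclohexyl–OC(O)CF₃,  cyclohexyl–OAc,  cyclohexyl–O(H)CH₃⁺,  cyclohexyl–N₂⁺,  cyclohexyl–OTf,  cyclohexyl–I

The skeletons are identical, so relative rate is governed entirely by leaving-group ability.
Leaving-group ability tracks the stability of the departed species; conjugate-acid pKₐ is the usual yardstick (lower pKₐ → better LG).
cyclohexyl–N₂⁺ loses N₂: no meaningful conjugate acid; N₂ departs as an exceptionally stable neutral molecule
cyclohexyl–OTf loses OTf⁻: pKₐ(CF₃SO₃H (triflic acid)) ≈ -14
cyclohexyl–I loses I⁻: pKₐ(HI) ≈ -10
cyclohexyl–O(H)CH₃⁺ loses R'OH: pKₐ(R'OH₂⁺) ≈ -2.4
cyclohexyl–OC(O)CF₃ loses CF₃COO⁻: pKₐ(CF₃COOH) ≈ 0.2
cyclohexyl–OAc loses AcO⁻: pKₐ(CH₃COOH) ≈ 4.8

cyclohexyl–N₂⁺ > cyclohexyl–OTf > cyclohexyl–I > cyclohexyl–O(H)CH₃⁺ > cyclohexyl–OC(O)CF₃ > cyclohexyl–OAc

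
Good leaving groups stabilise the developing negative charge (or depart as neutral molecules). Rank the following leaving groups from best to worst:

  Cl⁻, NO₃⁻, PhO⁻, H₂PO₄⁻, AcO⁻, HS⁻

Cl⁻ > NO₃⁻ > H₂PO₄⁻ > AcO⁻ > HS⁻ > PhO⁻

A good leaving group is a weak base: the lower the pKₐ of its conjugate acid, the more readily it departs.
Cl⁻: pKₐ(HCl) ≈ -7 — moderately weak base
NO₃⁻: pKₐ(HNO₃) ≈ -1.3 — resonance-delocalised over three oxygens
H₂PO₄⁻: pKₐ(H₃PO₄) ≈ 2.1
AcO⁻: pKₐ(CH₃COOH) ≈ 4.8 — resonance-stabilised but still a weak base
HS⁻: pKₐ(H₂S) ≈ 7
PhO⁻: pKₐ(C₆H₅OH (phenol)) ≈ 10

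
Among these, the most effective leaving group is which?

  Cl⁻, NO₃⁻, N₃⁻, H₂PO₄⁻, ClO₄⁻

ClO₄⁻

Rank by basicity of the departing species: weakest base leaves most easily.
ClO₄⁻: pKₐ(HClO₄) ≈ -10
Cl⁻: pKₐ(HCl) ≈ -7
NO₃⁻: pKₐ(HNO₃) ≈ -1.3
H₂PO₄⁻: pKₐ(H₃PO₄) ≈ 2.1
N₃⁻: pKₐ(HN₃) ≈ 4.7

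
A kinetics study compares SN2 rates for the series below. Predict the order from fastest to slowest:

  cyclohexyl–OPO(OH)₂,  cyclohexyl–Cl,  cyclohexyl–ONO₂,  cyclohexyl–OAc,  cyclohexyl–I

Identical carbon frameworks mean the comparison reduces to leaving-group quality.
The more stable X⁻ (or X) is on its own — i.e. the weaker a base it is — the better a leaving group it makes.
cyclohexyl–I loses I⁻: pKₐ(HI) ≈ -10
cyclohexyl–Cl loses Cl⁻: pKₐ(HCl) ≈ -7
cyclohexyl–ONO₂ loses NO₃⁻: pKₐ(HNO₃) ≈ -1.3
cyclohexyl–OPO(OH)₂ loses H₂PO₄⁻: pKₐ(H₃PO₄) ≈ 2.1
cyclohexyl–OAc loses AcO⁻: pKₐ(CH₃COOH) ≈ 4.8

cyclohexyl–I > cyclohexyl–Cl > cyclohexyl–ONO₂ > cyclohexyl–OPO(OH)₂ > cyclohexyl–OAc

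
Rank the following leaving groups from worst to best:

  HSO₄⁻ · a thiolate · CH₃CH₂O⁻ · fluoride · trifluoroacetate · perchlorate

Rank by basicity of the departing species: weakest base leaves most easily.
perchlorate: pKₐ(HClO₄) ≈ -10
HSO₄⁻: pKₐ(H₂SO₄) ≈ -3 — conjugate base of a strong mineral acid
trifluoroacetate: pKₐ(CF₃COOH) ≈ 0.2
fluoride: pKₐ(HF) ≈ 3.2 — small and strongly basic; the poor halide leaving group
a thiolate: pKₐ(RSH (a thiol)) ≈ 10.5 — moderately basic; rarely leaves without activation
CH₃CH₂O⁻: pKₐ(CH₃CH₂OH) ≈ 16
Reversing gives the worst-to-best order requested.

CH₃CH₂O⁻ < a thiolate < fluoride < trifluoroacetate < HSO₄⁻ < perchlorate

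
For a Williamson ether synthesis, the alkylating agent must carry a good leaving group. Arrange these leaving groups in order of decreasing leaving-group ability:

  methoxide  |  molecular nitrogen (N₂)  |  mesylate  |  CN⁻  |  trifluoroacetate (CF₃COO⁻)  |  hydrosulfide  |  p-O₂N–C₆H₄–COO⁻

Rank by basicity of the departing species: weakest base leaves most easily.
molecular nitrogen (N₂): no meaningful conjugate acid; N₂ departs as an exceptionally stable neutral molecule
mesylate: pKₐ(CH₃SO₃H (MsOH)) ≈ -1.9 — resonance-delocalised alkanesulfonate
trifluoroacetate (CF₃COO⁻): pKₐ(CF₃COOH) ≈ 0.2 — strongly electron-withdrawing CF₃ stabilises the carboxylate
p-O₂N–C₆H₄–COO⁻: pKₐ(p-nitrobenzoic acid) ≈ 3.4
hydrosulfide: pKₐ(H₂S) ≈ 7
CN⁻: pKₐ(HCN) ≈ 9.2 — sp carbon stabilises the charge somewhat, but still a poor LG
methoxide: pKₐ(CH₃OH) ≈ 15.5

molecular nitrogen (N₂) > mesylate > trifluoroacetate (CF₃COO⁻) > p-O₂N–C₆H₄–COO⁻ > hydrosulfide > CN⁻ > methoxide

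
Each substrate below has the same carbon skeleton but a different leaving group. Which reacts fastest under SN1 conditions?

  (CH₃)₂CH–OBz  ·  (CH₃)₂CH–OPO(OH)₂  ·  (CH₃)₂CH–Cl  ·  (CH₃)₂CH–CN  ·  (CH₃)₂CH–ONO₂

(CH₃)₂CH–Cl

Same R in every case — rank the leaving groups.
Rank by basicity of the departing species: weakest base leaves most easily.
(CH₃)₂CH–Cl loses Cl⁻: pKₐ(HCl) ≈ -7
(CH₃)₂CH–ONO₂ loses NO₃⁻: pKₐ(HNO₃) ≈ -1.3
(CH₃)₂CH–OPO(OH)₂ loses H₂PO₄⁻: pKₐ(H₃PO₄) ≈ 2.1
(CH₃)₂CH–OBz loses PhCOO⁻: pKₐ(C₆H₅COOH) ≈ 4.2
(CH₃)₂CH–CN loses CN⁻: pKₐ(HCN) ≈ 9.2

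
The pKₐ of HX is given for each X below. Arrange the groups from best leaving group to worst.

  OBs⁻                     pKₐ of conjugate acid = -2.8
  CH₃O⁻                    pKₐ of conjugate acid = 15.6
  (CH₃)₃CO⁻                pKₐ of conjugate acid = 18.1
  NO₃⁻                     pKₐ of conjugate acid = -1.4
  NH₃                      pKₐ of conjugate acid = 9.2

OBs⁻ > NO₃⁻ > NH₃ > CH₃O⁻ > (CH₃)₃CO⁻

Lower conjugate-acid pKₐ ⇒ weaker base ⇒ better leaving group.
Sorting by the given values: OBs⁻ (-2.8), NO₃⁻ (-1.4), NH₃ (9.2), CH₃O⁻ (15.6), (CH₃)₃CO⁻ (18.1).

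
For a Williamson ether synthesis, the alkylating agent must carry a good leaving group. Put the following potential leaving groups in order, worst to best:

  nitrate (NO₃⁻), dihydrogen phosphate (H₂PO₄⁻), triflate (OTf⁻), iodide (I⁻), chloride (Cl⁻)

Leaving-group ability tracks the stability of the departed species; conjugate-acid pKₐ is the usual yardstick (lower pKₐ → better LG).
triflate (OTf⁻): pKₐ(CF₃SO₃H (triflic acid)) ≈ -14
iodide (I⁻): pKₐ(HI) ≈ -10
chloride (Cl⁻): pKₐ(HCl) ≈ -7
nitrate (NO₃⁻): pKₐ(HNO₃) ≈ -1.3
dihydrogen phosphate (H₂PO₄⁻): pKₐ(H₃PO₄) ≈ 2.1
The question asks for worst first, so the sequence is read in increasing leaving-group ability.

dihydrogen phosphate (H₂PO₄⁻) < nitrate (NO₃⁻) < chloride (Cl⁻) < iodide (I⁻) < triflate (OTf⁻)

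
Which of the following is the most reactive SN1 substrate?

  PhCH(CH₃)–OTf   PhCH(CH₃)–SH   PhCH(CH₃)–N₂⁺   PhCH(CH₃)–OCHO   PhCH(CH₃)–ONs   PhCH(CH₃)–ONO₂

PhCH(CH₃)–N₂⁺

Same R in every case — rank the leaving groups.
The more stable X⁻ (or X) is on its own — i.e. the weaker a base it is — the better a leaving group it makes.
PhCH(CH₃)–N₂⁺ loses N₂: no meaningful conjugate acid; N₂ departs as an exceptionally stable neutral molecule
PhCH(CH₃)–OTf loses OTf⁻: pKₐ(CF₃SO₃H (triflic acid)) ≈ -14
PhCH(CH₃)–ONs loses ONs⁻: pKₐ(p-O₂NC₆H₄SO₃H) ≈ -3.5
PhCH(CH₃)–ONO₂ loses NO₃⁻: pKₐ(HNO₃) ≈ -1.3
PhCH(CH₃)–OCHO loses HCOO⁻: pKₐ(HCOOH) ≈ 3.8
PhCH(CH₃)–SH loses HS⁻: pKₐ(H₂S) ≈ 7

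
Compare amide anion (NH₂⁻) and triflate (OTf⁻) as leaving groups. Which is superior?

triflate (OTf⁻)

triflate (OTf⁻) is the better leaving group.
pKₐ(CF₃SO₃H (triflic acid)) ≈ -14 versus pKₐ(NH₃) ≈ 38: triflate (OTf⁻) is the much weaker base.
Charge spread over three oxygens and a CF₃ group; the premier leaving group in synthesis.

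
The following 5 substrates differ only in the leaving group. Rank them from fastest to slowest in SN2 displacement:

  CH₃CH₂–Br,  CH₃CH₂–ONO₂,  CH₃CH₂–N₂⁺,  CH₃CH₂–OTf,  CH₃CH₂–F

CH₃CH₂–N₂⁺ > CH₃CH₂–OTf > CH₃CH₂–Br > CH₃CH₂–ONO₂ > CH₃CH₂–F

The skeletons are identical, so relative rate is governed entirely by leaving-group ability.
The more stable X⁻ (or X) is on its own — i.e. the weaker a base it is — the better a leaving group it makes.
CH₃CH₂–N₂⁺ loses N₂: no meaningful conjugate acid; N₂ departs as an exceptionally stable neutral molecule
CH₃CH₂–OTf loses OTf⁻: pKₐ(CF₃SO₃H (triflic acid)) ≈ -14
CH₃CH₂–Br loses Br⁻: pKₐ(HBr) ≈ -9
CH₃CH₂–ONO₂ loses NO₃⁻: pKₐ(HNO₃) ≈ -1.3
CH₃CH₂–F loses F⁻: pKₐ(HF) ≈ 3.2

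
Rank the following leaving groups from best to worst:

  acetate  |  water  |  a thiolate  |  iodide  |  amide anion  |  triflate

Rank by basicity of the departing species: weakest base leaves most easily.
triflate: pKₐ(CF₃SO₃H (triflic acid)) ≈ -14
iodide: pKₐ(HI) ≈ -10
water: pKₐ(H₃O⁺) ≈ -1.7
acetate: pKₐ(CH₃COOH) ≈ 4.8
a thiolate: pKₐ(RSH (a thiol)) ≈ 10.5
amide anion: pKₐ(NH₃) ≈ 38

triflate > iodide > water > acetate > a thiolate > amide anion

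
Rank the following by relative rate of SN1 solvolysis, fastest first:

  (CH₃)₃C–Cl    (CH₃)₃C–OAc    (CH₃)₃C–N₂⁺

(CH₃)₃C–N₂⁺ > (CH₃)₃C–Cl > (CH₃)₃C–OAc

With the same alkyl group throughout, only the leaving group differentiates the rates.
Rank by basicity of the departing species: weakest base leaves most easily.
(CH₃)₃C–N₂⁺ loses N₂: no meaningful conjugate acid; N₂ departs as an exceptionally stable neutral molecule
(CH₃)₃C–Cl loses Cl⁻: pKₐ(HCl) ≈ -7
(CH₃)₃C–OAc loses AcO⁻: pKₐ(CH₃COOH) ≈ 4.8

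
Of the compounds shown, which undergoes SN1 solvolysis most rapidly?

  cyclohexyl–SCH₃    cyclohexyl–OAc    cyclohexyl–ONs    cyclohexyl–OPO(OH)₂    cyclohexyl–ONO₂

cyclohexyl–ONs

With the same alkyl group throughout, only the leaving group differentiates the rates.
Leaving-group ability tracks the stability of the departed species; conjugate-acid pKₐ is the usual yardstick (lower pKₐ → better LG).
cyclohexyl–ONs loses ONs⁻: pKₐ(p-O₂NC₆H₄SO₃H) ≈ -3.5
cyclohexyl–ONO₂ loses NO₃⁻: pKₐ(HNO₃) ≈ -1.3
cyclohexyl–OPO(OH)₂ loses H₂PO₄⁻: pKₐ(H₃PO₄) ≈ 2.1
cyclohexyl–OAc loses AcO⁻: pKₐ(CH₃COOH) ≈ 4.8
cyclohexyl–SCH₃ loses RS⁻: pKₐ(RSH (a thiol)) ≈ 10.5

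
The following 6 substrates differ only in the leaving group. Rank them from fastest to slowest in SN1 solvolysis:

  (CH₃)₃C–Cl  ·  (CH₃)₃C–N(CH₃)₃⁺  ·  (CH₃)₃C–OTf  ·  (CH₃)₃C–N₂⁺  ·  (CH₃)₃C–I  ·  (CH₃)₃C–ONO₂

Same R in every case — rank the leaving groups.
The more stable X⁻ (or X) is on its own — i.e. the weaker a base it is — the better a leaving group it makes.
(CH₃)₃C–N₂⁺ loses N₂: no meaningful conjugate acid; N₂ departs as an exceptionally stable neutral molecule
(CH₃)₃C–OTf loses OTf⁻: pKₐ(CF₃SO₃H (triflic acid)) ≈ -14
(CH₃)₃C–I loses I⁻: pKₐ(HI) ≈ -10
(CH₃)₃C–Cl loses Cl⁻: pKₐ(HCl) ≈ -7
(CH₃)₃C–ONO₂ loses NO₃⁻: pKₐ(HNO₃) ≈ -1.3
(CH₃)₃C–N(CH₃)₃⁺ loses NR'₃: pKₐ(R'₃NH⁺) ≈ 10.7

(CH₃)₃C–N₂⁺ > (CH₃)₃C–OTf > (CH₃)₃C–I > (CH₃)₃C–Cl > (CH₃)₃C–ONO₂ > (CH₃)₃C–N(CH₃)₃⁺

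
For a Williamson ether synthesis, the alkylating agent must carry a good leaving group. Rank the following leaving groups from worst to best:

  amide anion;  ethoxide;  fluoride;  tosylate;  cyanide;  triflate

Leaving-group ability tracks the stability of the departed species; conjugate-acid pKₐ is the usual yardstick (lower pKₐ → better LG).
triflate: pKₐ(CF₃SO₃H (triflic acid)) ≈ -14
tosylate: pKₐ(p-CH₃C₆H₄SO₃H (TsOH)) ≈ -2.8
fluoride: pKₐ(HF) ≈ 3.2
cyanide: pKₐ(HCN) ≈ 9.2
ethoxide: pKₐ(CH₃CH₂OH) ≈ 16
amide anion: pKₐ(NH₃) ≈ 38
Reversing gives the worst-to-best order requested.

amide anion < ethoxide < cyanide < fluoride < tosylate < triflate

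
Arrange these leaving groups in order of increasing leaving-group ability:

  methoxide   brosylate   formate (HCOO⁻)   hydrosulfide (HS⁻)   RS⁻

methoxide < RS⁻ < hydrosulfide (HS⁻) < formate (HCOO⁻) < brosylate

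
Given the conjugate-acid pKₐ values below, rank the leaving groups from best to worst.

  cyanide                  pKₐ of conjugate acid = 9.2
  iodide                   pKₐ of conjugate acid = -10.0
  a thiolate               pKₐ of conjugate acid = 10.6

iodide > cyanide > a thiolate

Lower conjugate-acid pKₐ ⇒ weaker base ⇒ better leaving group.
Sorting by the given values: iodide (-10.0), cyanide (9.2), a thiolate (10.6).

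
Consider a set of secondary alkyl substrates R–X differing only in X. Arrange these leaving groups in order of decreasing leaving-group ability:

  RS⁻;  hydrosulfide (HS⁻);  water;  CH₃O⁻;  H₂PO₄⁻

water > H₂PO₄⁻ > hydrosulfide (HS⁻) > RS⁻ > CH₃O⁻

Rank by basicity of the departing species: weakest base leaves most easily.
water: pKₐ(H₃O⁺) ≈ -1.7 — neutral; leaves from a protonated alcohol (R–OH₂⁺)
H₂PO₄⁻: pKₐ(H₃PO₄) ≈ 2.1 — moderate base; biological leaving group after further activation
hydrosulfide (HS⁻): pKₐ(H₂S) ≈ 7
RS⁻: pKₐ(RSH (a thiol)) ≈ 10.5 — moderately basic; rarely leaves without activation
CH₃O⁻: pKₐ(CH₃OH) ≈ 15.5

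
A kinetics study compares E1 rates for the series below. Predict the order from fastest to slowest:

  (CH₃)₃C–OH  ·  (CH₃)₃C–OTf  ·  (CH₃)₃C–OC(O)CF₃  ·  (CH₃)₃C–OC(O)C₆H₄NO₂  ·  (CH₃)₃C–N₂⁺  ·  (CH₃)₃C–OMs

With the same alkyl group throughout, only the leaving group differentiates the rates.
Rank by basicity of the departing species: weakest base leaves most easily.
(CH₃)₃C–N₂⁺ loses N₂: no meaningful conjugate acid; N₂ departs as an exceptionally stable neutral molecule
(CH₃)₃C–OTf loses OTf⁻: pKₐ(CF₃SO₃H (triflic acid)) ≈ -14
(CH₃)₃C–OMs loses OMs⁻: pKₐ(CH₃SO₃H (MsOH)) ≈ -1.9
(CH₃)₃C–OC(O)CF₃ loses CF₃COO⁻: pKₐ(CF₃COOH) ≈ 0.2
(CH₃)₃C–OC(O)C₆H₄NO₂ loses p-O₂N–C₆H₄–COO⁻: pKₐ(p-nitrobenzoic acid) ≈ 3.4
(CH₃)₃C–OH loses OH⁻: pKₐ(H₂O) ≈ 15.7

(CH₃)₃C–N₂⁺ > (CH₃)₃C–OTf > (CH₃)₃C–OMs > (CH₃)₃C–OC(O)CF₃ > (CH₃)₃C–OC(O)C₆H₄NO₂ > (CH₃)₃C–OH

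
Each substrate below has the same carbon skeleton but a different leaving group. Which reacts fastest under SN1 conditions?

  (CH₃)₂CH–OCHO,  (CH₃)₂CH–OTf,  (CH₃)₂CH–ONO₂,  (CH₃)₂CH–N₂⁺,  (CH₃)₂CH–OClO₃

The skeletons are identical, so relative rate is governed entirely by leaving-group ability.
Rank by basicity of the departing species: weakest base leaves most easily.
(CH₃)₂CH–N₂⁺ loses N₂: no meaningful conjugate acid; N₂ departs as an exceptionally stable neutral molecule
(CH₃)₂CH–OTf loses OTf⁻: pKₐ(CF₃SO₃H (triflic acid)) ≈ -14
(CH₃)₂CH–OClO₃ loses ClO₄⁻: pKₐ(HClO₄) ≈ -10
(CH₃)₂CH–ONO₂ loses NO₃⁻: pKₐ(HNO₃) ≈ -1.3
(CH₃)₂CH–OCHO loses HCOO⁻: pKₐ(HCOOH) ≈ 3.8

(CH₃)₂CH–N₂⁺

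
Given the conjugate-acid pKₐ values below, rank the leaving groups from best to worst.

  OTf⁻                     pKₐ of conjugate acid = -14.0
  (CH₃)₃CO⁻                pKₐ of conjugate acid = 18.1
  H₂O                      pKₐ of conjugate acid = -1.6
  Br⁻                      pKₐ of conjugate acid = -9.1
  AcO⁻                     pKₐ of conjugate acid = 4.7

OTf⁻ > Br⁻ > H₂O > AcO⁻ > (CH₃)₃CO⁻

Lower conjugate-acid pKₐ ⇒ weaker base ⇒ better leaving group.
Sorting by the given values: OTf⁻ (-14.0), Br⁻ (-9.1), H₂O (-1.6), AcO⁻ (4.7), (CH₃)₃CO⁻ (18.1).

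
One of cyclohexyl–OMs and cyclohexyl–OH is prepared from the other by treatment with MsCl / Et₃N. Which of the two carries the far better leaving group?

From cyclohexyl–OH the departing group would be OH⁻ (pKₐ(H₂O) ≈ 15.7). Strong base; essentially never leaves without prior activation.
From cyclohexyl–OMs the leaving group is OMs⁻ (pKₐ(CH₃SO₃H (MsOH)) ≈ -1.9). Resonance-delocalised alkanesulfonate.
Treatment with MsCl / Et₃N works by converting the hydroxyl into a mesylate, making cyclohexyl–OMs enormously more reactive.

cyclohexyl–OMs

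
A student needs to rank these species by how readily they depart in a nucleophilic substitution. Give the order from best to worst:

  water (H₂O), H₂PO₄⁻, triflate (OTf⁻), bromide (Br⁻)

triflate (OTf⁻) > bromide (Br⁻) > water (H₂O) > H₂PO₄⁻

triflate (OTf⁻): pKₐ(CF₃SO₃H (triflic acid)) ≈ -14 — charge spread over three oxygens and a CF₃ group; the premier leaving group in synthesis
bromide (Br⁻): pKₐ(HBr) ≈ -9 — weak base; good leaving group
water (H₂O): pKₐ(H₃O⁺) ≈ -1.7
H₂PO₄⁻: pKₐ(H₃PO₄) ≈ 2.1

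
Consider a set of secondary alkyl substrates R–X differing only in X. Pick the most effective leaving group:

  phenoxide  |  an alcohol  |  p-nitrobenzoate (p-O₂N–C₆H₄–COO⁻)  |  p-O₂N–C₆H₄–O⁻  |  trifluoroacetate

Leaving-group ability tracks the stability of the departed species; conjugate-acid pKₐ is the usual yardstick (lower pKₐ → better LG).
an alcohol: pKₐ(R'OH₂⁺) ≈ -2.4
trifluoroacetate: pKₐ(CF₃COOH) ≈ 0.2
p-nitrobenzoate (p-O₂N–C₆H₄–COO⁻): pKₐ(p-nitrobenzoic acid) ≈ 3.4
p-O₂N–C₆H₄–O⁻: pKₐ(p-nitrophenol) ≈ 7.2
phenoxide: pKₐ(C₆H₅OH (phenol)) ≈ 10

an alcohol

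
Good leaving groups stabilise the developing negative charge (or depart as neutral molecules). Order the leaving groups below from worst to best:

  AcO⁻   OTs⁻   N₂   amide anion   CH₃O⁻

amide anion < CH₃O⁻ < AcO⁻ < OTs⁻ < N₂

Leaving-group ability tracks the stability of the departed species; conjugate-acid pKₐ is the usual yardstick (lower pKₐ → better LG).
N₂: no meaningful conjugate acid; N₂ departs as an exceptionally stable neutral molecule
OTs⁻: pKₐ(p-CH₃C₆H₄SO₃H (TsOH)) ≈ -2.8
AcO⁻: pKₐ(CH₃COOH) ≈ 4.8
CH₃O⁻: pKₐ(CH₃OH) ≈ 15.5 — strong base; alkoxides do not leave unassisted
amide anion: pKₐ(NH₃) ≈ 38 — extremely strong base; never a leaving group
The question asks for worst first, so the sequence is read in increasing leaving-group ability.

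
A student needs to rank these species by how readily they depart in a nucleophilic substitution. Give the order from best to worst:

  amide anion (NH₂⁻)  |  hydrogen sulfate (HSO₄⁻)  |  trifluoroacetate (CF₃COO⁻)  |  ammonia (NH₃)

hydrogen sulfate (HSO₄⁻): pKₐ(H₂SO₄) ≈ -3
trifluoroacetate (CF₃COO⁻): pKₐ(CF₃COOH) ≈ 0.2
ammonia (NH₃): pKₐ(NH₄⁺) ≈ 9.2
amide anion (NH₂⁻): pKₐ(NH₃) ≈ 38

hydrogen sulfate (HSO₄⁻) > trifluoroacetate (CF₃COO⁻) > ammonia (NH₃) > amide anion (NH₂⁻)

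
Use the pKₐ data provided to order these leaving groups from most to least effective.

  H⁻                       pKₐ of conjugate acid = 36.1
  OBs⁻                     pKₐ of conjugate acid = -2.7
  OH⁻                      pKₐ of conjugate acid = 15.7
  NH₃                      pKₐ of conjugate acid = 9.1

Lower conjugate-acid pKₐ ⇒ weaker base ⇒ better leaving group.
Sorting by the given values: OBs⁻ (-2.7), NH₃ (9.1), OH⁻ (15.7), H⁻ (36.1).

OBs⁻ > NH₃ > OH⁻ > H⁻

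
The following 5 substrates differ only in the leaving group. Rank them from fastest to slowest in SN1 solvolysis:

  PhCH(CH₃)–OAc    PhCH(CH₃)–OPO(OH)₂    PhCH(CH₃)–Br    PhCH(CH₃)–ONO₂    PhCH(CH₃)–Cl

PhCH(CH₃)–Br > PhCH(CH₃)–Cl > PhCH(CH₃)–ONO₂ > PhCH(CH₃)–OPO(OH)₂ > PhCH(CH₃)–OAc

Identical carbon frameworks mean the comparison reduces to leaving-group quality.
The more stable X⁻ (or X) is on its own — i.e. the weaker a base it is — the better a leaving group it makes.
PhCH(CH₃)–Br loses Br⁻: pKₐ(HBr) ≈ -9
PhCH(CH₃)–Cl loses Cl⁻: pKₐ(HCl) ≈ -7
PhCH(CH₃)–ONO₂ loses NO₃⁻: pKₐ(HNO₃) ≈ -1.3
PhCH(CH₃)–OPO(OH)₂ loses H₂PO₄⁻: pKₐ(H₃PO₄) ≈ 2.1
PhCH(CH₃)–OAc loses AcO⁻: pKₐ(CH₃COOH) ≈ 4.8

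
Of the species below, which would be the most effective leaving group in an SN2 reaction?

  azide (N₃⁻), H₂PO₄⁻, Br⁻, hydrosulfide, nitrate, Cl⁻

Br⁻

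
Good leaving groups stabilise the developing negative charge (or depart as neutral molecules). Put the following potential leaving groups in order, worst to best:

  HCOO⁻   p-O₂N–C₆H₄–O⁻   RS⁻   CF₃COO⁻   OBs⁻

RS⁻ < p-O₂N–C₆H₄–O⁻ < HCOO⁻ < CF₃COO⁻ < OBs⁻

OBs⁻: pKₐ(p-BrC₆H₄SO₃H) ≈ -2.8 — arenesulfonate with a p-bromo substituent
CF₃COO⁻: pKₐ(CF₃COOH) ≈ 0.2 — strongly electron-withdrawing CF₃ stabilises the carboxylate
HCOO⁻: pKₐ(HCOOH) ≈ 3.8 — resonance-stabilised carboxylate
p-O₂N–C₆H₄–O⁻: pKₐ(p-nitrophenol) ≈ 7.2 — nitro group delocalises the charge; the classic chromogenic LG
RS⁻: pKₐ(RSH (a thiol)) ≈ 10.5
The question asks for worst first, so the sequence is read in increasing leaving-group ability.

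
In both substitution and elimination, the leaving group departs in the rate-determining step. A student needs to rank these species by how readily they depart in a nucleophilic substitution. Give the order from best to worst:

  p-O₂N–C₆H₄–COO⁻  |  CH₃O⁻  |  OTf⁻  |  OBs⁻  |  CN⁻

OTf⁻ > OBs⁻ > p-O₂N–C₆H₄–COO⁻ > CN⁻ > CH₃O⁻

Leaving-group ability tracks the stability of the departed species; conjugate-acid pKₐ is the usual yardstick (lower pKₐ → better LG).
OTf⁻: pKₐ(CF₃SO₃H (triflic acid)) ≈ -14
OBs⁻: pKₐ(p-BrC₆H₄SO₃H) ≈ -2.8 — arenesulfonate with a p-bromo substituent
p-O₂N–C₆H₄–COO⁻: pKₐ(p-nitrobenzoic acid) ≈ 3.4 — electron-withdrawing nitro group stabilises the carboxylate
CN⁻: pKₐ(HCN) ≈ 9.2 — sp carbon stabilises the charge somewhat, but still a poor LG
CH₃O⁻: pKₐ(CH₃OH) ≈ 15.5 — strong base; alkoxides do not leave unassisted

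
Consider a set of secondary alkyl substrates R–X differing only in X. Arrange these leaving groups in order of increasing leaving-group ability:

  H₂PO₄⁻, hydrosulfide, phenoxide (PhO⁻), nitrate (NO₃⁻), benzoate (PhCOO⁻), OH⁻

OH⁻ < phenoxide (PhO⁻) < hydrosulfide < benzoate (PhCOO⁻) < H₂PO₄⁻ < nitrate (NO₃⁻)

nitrate (NO₃⁻): pKₐ(HNO₃) ≈ -1.3
H₂PO₄⁻: pKₐ(H₃PO₄) ≈ 2.1
benzoate (PhCOO⁻): pKₐ(C₆H₅COOH) ≈ 4.2
hydrosulfide: pKₐ(H₂S) ≈ 7
phenoxide (PhO⁻): pKₐ(C₆H₅OH (phenol)) ≈ 10
OH⁻: pKₐ(H₂O) ≈ 15.7
Reversing gives the worst-to-best order requested.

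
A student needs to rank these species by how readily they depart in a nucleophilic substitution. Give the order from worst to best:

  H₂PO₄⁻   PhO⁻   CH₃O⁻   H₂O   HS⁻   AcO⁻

CH₃O⁻ < PhO⁻ < HS⁻ < AcO⁻ < H₂PO₄⁻ < H₂O

H₂O: pKₐ(H₃O⁺) ≈ -1.7 — neutral; leaves from a protonated alcohol (R–OH₂⁺)
H₂PO₄⁻: pKₐ(H₃PO₄) ≈ 2.1
AcO⁻: pKₐ(CH₃COOH) ≈ 4.8
HS⁻: pKₐ(H₂S) ≈ 7 — larger and more polarisable than the oxygen analogue
PhO⁻: pKₐ(C₆H₅OH (phenol)) ≈ 10 — resonance into the ring helps, but still a poor LG
CH₃O⁻: pKₐ(CH₃OH) ≈ 15.5
Listed from poorest to best leaving group as asked.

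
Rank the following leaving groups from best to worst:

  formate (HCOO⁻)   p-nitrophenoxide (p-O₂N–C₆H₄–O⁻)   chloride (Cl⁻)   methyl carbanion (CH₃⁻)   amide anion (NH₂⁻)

chloride (Cl⁻) > formate (HCOO⁻) > p-nitrophenoxide (p-O₂N–C₆H₄–O⁻) > amide anion (NH₂⁻) > methyl carbanion (CH₃⁻)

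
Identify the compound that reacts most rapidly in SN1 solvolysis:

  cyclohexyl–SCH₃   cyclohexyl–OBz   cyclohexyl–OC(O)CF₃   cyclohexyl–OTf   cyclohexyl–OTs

Identical carbon frameworks mean the comparison reduces to leaving-group quality.
The more stable X⁻ (or X) is on its own — i.e. the weaker a base it is — the better a leaving group it makes.
cyclohexyl–OTf loses OTf⁻: pKₐ(CF₃SO₃H (triflic acid)) ≈ -14
cyclohexyl–OTs loses OTs⁻: pKₐ(p-CH₃C₆H₄SO₃H (TsOH)) ≈ -2.8
cyclohexyl–OC(O)CF₃ loses CF₃COO⁻: pKₐ(CF₃COOH) ≈ 0.2
cyclohexyl–OBz loses PhCOO⁻: pKₐ(C₆H₅COOH) ≈ 4.2
cyclohexyl–SCH₃ loses RS⁻: pKₐ(RSH (a thiol)) ≈ 10.5

cyclohexyl–OTf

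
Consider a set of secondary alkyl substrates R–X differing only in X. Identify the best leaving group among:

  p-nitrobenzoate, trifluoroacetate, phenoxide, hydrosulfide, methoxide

trifluoroacetate: pKₐ(CF₃COOH) ≈ 0.2
p-nitrobenzoate: pKₐ(p-nitrobenzoic acid) ≈ 3.4
hydrosulfide: pKₐ(H₂S) ≈ 7
phenoxide: pKₐ(C₆H₅OH (phenol)) ≈ 10
methoxide: pKₐ(CH₃OH) ≈ 15.5

trifluoroacetate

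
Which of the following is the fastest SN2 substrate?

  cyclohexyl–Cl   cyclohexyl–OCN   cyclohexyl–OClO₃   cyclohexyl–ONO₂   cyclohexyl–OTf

The skeletons are identical, so relative rate is governed entirely by leaving-group ability.
A good leaving group is a weak base: the lower the pKₐ of its conjugate acid, the more readily it departs.
cyclohexyl–OTf loses OTf⁻: pKₐ(CF₃SO₃H (triflic acid)) ≈ -14
cyclohexyl–OClO₃ loses ClO₄⁻: pKₐ(HClO₄) ≈ -10
cyclohexyl–Cl loses Cl⁻: pKₐ(HCl) ≈ -7
cyclohexyl–ONO₂ loses NO₃⁻: pKₐ(HNO₃) ≈ -1.3
cyclohexyl–OCN loses NCO⁻: pKₐ(HOCN) ≈ 3.5

cyclohexyl–OTf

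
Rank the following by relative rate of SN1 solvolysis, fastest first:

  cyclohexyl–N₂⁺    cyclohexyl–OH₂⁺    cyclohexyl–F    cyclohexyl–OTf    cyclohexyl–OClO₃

cyclohexyl–N₂⁺ > cyclohexyl–OTf > cyclohexyl–OClO₃ > cyclohexyl–OH₂⁺ > cyclohexyl–F

The skeletons are identical, so relative rate is governed entirely by leaving-group ability.
Rank by basicity of the departing species: weakest base leaves most easily.
cyclohexyl–N₂⁺ loses N₂: no meaningful conjugate acid; N₂ departs as an exceptionally stable neutral molecule
cyclohexyl–OTf loses OTf⁻: pKₐ(CF₃SO₃H (triflic acid)) ≈ -14
cyclohexyl–OClO₃ loses ClO₄⁻: pKₐ(HClO₄) ≈ -10
cyclohexyl–OH₂⁺ loses H₂O: pKₐ(H₃O⁺) ≈ -1.7
cyclohexyl–F loses F⁻: pKₐ(HF) ≈ 3.2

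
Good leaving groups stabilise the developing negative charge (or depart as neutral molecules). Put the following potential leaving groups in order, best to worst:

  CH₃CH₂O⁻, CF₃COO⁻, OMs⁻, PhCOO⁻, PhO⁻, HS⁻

OMs⁻: pKₐ(CH₃SO₃H (MsOH)) ≈ -1.9
CF₃COO⁻: pKₐ(CF₃COOH) ≈ 0.2
PhCOO⁻: pKₐ(C₆H₅COOH) ≈ 4.2 — aryl carboxylate
HS⁻: pKₐ(H₂S) ≈ 7 — larger and more polarisable than the oxygen analogue
PhO⁻: pKₐ(C₆H₅OH (phenol)) ≈ 10 — resonance into the ring helps, but still a poor LG
CH₃CH₂O⁻: pKₐ(CH₃CH₂OH) ≈ 16 — strong base; alkoxides do not leave unassisted

OMs⁻ > CF₃COO⁻ > PhCOO⁻ > HS⁻ > PhO⁻ > CH₃CH₂O⁻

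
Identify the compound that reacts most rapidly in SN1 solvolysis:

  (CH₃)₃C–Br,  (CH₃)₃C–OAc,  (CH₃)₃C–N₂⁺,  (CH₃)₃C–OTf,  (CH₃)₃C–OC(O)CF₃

(CH₃)₃C–N₂⁺

Same R in every case — rank the leaving groups.
A good leaving group is a weak base: the lower the pKₐ of its conjugate acid, the more readily it departs.
(CH₃)₃C–N₂⁺ loses N₂: no meaningful conjugate acid; N₂ departs as an exceptionally stable neutral molecule
(CH₃)₃C–OTf loses OTf⁻: pKₐ(CF₃SO₃H (triflic acid)) ≈ -14
(CH₃)₃C–Br loses Br⁻: pKₐ(HBr) ≈ -9
(CH₃)₃C–OC(O)CF₃ loses CF₃COO⁻: pKₐ(CF₃COOH) ≈ 0.2
(CH₃)₃C–OAc loses AcO⁻: pKₐ(CH₃COOH) ≈ 4.8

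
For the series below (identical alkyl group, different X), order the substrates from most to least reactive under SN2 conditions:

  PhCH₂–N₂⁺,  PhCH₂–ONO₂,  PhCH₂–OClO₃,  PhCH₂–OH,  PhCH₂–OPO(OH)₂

PhCH₂–N₂⁺ > PhCH₂–OClO₃ > PhCH₂–ONO₂ > PhCH₂–OPO(OH)₂ > PhCH₂–OH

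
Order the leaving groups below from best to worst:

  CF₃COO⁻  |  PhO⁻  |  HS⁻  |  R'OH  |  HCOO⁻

R'OH > CF₃COO⁻ > HCOO⁻ > HS⁻ > PhO⁻

Leaving-group ability tracks the stability of the departed species; conjugate-acid pKₐ is the usual yardstick (lower pKₐ → better LG).
R'OH: pKₐ(R'OH₂⁺) ≈ -2.4
CF₃COO⁻: pKₐ(CF₃COOH) ≈ 0.2 — strongly electron-withdrawing CF₃ stabilises the carboxylate
HCOO⁻: pKₐ(HCOOH) ≈ 3.8
HS⁻: pKₐ(H₂S) ≈ 7 — larger and more polarisable than the oxygen analogue
PhO⁻: pKₐ(C₆H₅OH (phenol)) ≈ 10 — resonance into the ring helps, but still a poor LG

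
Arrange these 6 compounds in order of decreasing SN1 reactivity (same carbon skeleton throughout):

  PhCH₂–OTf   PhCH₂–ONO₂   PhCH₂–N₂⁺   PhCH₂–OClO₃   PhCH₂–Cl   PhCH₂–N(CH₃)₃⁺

PhCH₂–N₂⁺ > PhCH₂–OTf > PhCH₂–OClO₃ > PhCH₂–Cl > PhCH₂–ONO₂ > PhCH₂–N(CH₃)₃⁺

Identical carbon frameworks mean the comparison reduces to leaving-group quality.
A good leaving group is a weak base: the lower the pKₐ of its conjugate acid, the more readily it departs.
PhCH₂–N₂⁺ loses N₂: no meaningful conjugate acid; N₂ departs as an exceptionally stable neutral molecule
PhCH₂–OTf loses OTf⁻: pKₐ(CF₃SO₃H (triflic acid)) ≈ -14
PhCH₂–OClO₃ loses ClO₄⁻: pKₐ(HClO₄) ≈ -10
PhCH₂–Cl loses Cl⁻: pKₐ(HCl) ≈ -7
PhCH₂–ONO₂ loses NO₃⁻: pKₐ(HNO₃) ≈ -1.3
PhCH₂–N(CH₃)₃⁺ loses NR'₃: pKₐ(R'₃NH⁺) ≈ 10.7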